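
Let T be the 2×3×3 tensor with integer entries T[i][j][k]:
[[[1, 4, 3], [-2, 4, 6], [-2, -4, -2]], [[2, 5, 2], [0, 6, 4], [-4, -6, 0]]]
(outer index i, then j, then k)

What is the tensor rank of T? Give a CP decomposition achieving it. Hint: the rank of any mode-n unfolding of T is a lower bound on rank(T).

Lower bound: the mode-2 unfolding of T (rows indexed by j, columns by (i,k) = (0,0), (0,1), (0,2), (1,0), (1,1), (1,2)) is [[1, 4, 3, 2, 5, 2], [-2, 4, 6, 0, 6, 4], [-2, -4, -2, -4, -6, 0]].
There the 3×3 minor on rows j ∈ {0, 1, 2}, columns (i,k) ∈ {(0,0), (0,1), (1,0)} is det [[1, 4, 2], [-2, 4, 0], [-2, -4, -4]] = -16 ≠ 0, so this unfolding has rank ≥ 3; CP rank is at least every unfolding rank, so rank(T) ≥ 3. (Unfolding ranks only ever bound the CP rank from below — rank(T) can be strictly larger than all of them — so the matching upper bound has to come from an explicit 3-term decomposition.)
Upper bound: T is a sum of 3 rank-1 terms, T = (0, 1) ∘ (1, 2, -2) ∘ (1, 1, -1) + (1, 1) ∘ (1, -2, -2) ∘ (1, 0, -1) + (1, 1) ∘ (1, 1, -1) ∘ (0, 4, 4) (one valid choice — decompositions are not unique — normalised so each a, b is primitive with positive first nonzero entry; check it by expanding all entries), so rank(T) ≤ 3.
These bounds meet, so rank(T) = 3.
Check entry T[1,0,1] = 5: (1)·(1)·(1) + (1)·(1)·(0) + (1)·(1)·(4) = 5.

rank(T) = 3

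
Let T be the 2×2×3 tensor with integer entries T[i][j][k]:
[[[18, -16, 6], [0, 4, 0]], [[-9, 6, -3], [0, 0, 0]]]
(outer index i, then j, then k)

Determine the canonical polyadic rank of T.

Lower bound: the mode-1 unfolding of T (rows indexed by i, columns by (j,k) = (0,0), (0,1), (0,2), (1,0), (1,1), (1,2)) is [[18, -16, 6, 0, 4, 0], [-9, 6, -3, 0, 0, 0]].
There the 2×2 minor on rows i ∈ {0, 1}, columns (j,k) ∈ {(0,0), (0,1)} is det [[18, -16], [-9, 6]] = -36 ≠ 0, so this unfolding has rank ≥ 2; CP rank is at least every unfolding rank, so rank(T) ≥ 2. (Flattening ranks never certify an upper bound on CP rank; for that we must actually write T with 2 rank-1 terms.)
Upper bound — finding two terms. Write S_k = T[:,:,k] for the frontal slices: S₀ = [[18, 0], [-9, 0]], S₁ = [[-16, 4], [6, 0]], S₂ = [[6, 0], [-3, 0]].
If T = a₁ ⊗ b₁ ⊗ c₁ + a₂ ⊗ b₂ ⊗ c₂ then each S_k = c₁[k]·a₁b₁ᵀ + c₂[k]·a₂b₂ᵀ. S₀ and S₁ are linearly independent, so a₁b₁ᵀ and a₂b₂ᵀ must span the same plane of matrices: they are the rank-1 matrices of the form x·S₀ + y·S₁.
det(x·S₀ + y·S₁) is 36·xy − 24·y² = 12·(3·x − 2·y)(y), vanishing at (x:y) = (2:3) and (1:0).
M₁ = 2·S₀ + 3·S₁ = [[-12, 12], [0, 0]] = (-12)·(1, 0)(1, -1)ᵀ and M₂ = S₀ = [[18, 0], [-9, 0]] = 9·(2, -1)(1, 0)ᵀ, so take a₁ = (1, 0), b₁ = (1, -1), a₂ = (2, -1), b₂ = (1, 0).
Each slice is an integer combination of E₁ = a₁b₁ᵀ and E₂ = a₂b₂ᵀ: S₀ = 9·E₂, S₁ = −4·E₁ − 6·E₂, S₂ = 3·E₂; reading off coefficients, c₁ = (0, -4, 0) and c₂ = (9, -6, 3).
Hence T = (1, 0) ⊗ (1, -1) ⊗ (0, -4, 0) + (2, -1) ⊗ (1, 0) ⊗ (9, -6, 3), so rank(T) ≤ 2.
These bounds meet, so rank(T) = 2.

2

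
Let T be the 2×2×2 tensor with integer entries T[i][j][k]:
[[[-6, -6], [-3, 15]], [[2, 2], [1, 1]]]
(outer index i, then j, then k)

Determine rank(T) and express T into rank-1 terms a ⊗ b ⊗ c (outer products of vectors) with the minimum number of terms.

Lower bound: in the mode-1 unfolding of T (rows indexed by i, columns by (j,k)) the 2×2 minor on rows i ∈ {0, 1}, columns (j,k) ∈ {(0,0), (1,1)} is det [[-6, 15], [2, 1]] = -36 ≠ 0, so that unfolding has rank ≥ 2 and hence rank(T) ≥ 2 (CP rank is at least every unfolding rank, though it can be larger).
Upper bound: with S_k = T[:,:,k], the two rank-1 terms a₁b₁ᵀ, a₂b₂ᵀ are the rank-1 members of the pencil x·S₀ + y·S₁.
det(x·S₀ + y·S₁) is −36·xy − 36·y² = (-36)·(y)(x + y), vanishing at (x:y) = (1:0) and (1:-1).
M₁ = S₀ = [[-6, -3], [2, 1]] = −(3, -1)(2, 1)ᵀ and M₂ = S₀ − S₁ = [[0, -18], [0, 0]] = (-18)·(1, 0)(0, 1)ᵀ, so take a₁ = (3, -1), b₁ = (2, 1), a₂ = (1, 0), b₂ = (0, 1).
Each slice is an integer combination of E₁ = a₁b₁ᵀ and E₂ = a₂b₂ᵀ: S₀ = −E₁, S₁ = −E₁ + 18·E₂; reading off coefficients, c₁ = (-1, -1) and c₂ = (0, 18).
Hence T = (3, -1) ⊗ (2, 1) ⊗ (-1, -1) + (1, 0) ⊗ (0, 1) ⊗ (0, 18), so rank(T) ≤ 2.
These bounds meet, so rank(T) = 2.

rank(T) = 2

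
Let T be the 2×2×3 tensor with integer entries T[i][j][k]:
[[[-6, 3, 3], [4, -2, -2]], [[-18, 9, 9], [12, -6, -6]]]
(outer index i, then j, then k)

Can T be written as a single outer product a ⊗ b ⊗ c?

Yes

The mode-1 fibre T[:,0,0] = [-6, -18] gives a = [1, 3] (primitive direction); the mode-2 fibre T[0,:,0] = [-6, 4] gives b = [3, -2]; then c[k] = T[0,0,k] / (a[0]·b[0]) = [-6, 3, 3] / 3 = [-2, 1, 1].
Expanding [1, 3] ⊗ [3, -2] ⊗ [-2, 1, 1] reproduces all 12 entries of T, so T = [1, 3] ⊗ [3, -2] ⊗ [-2, 1, 1] and rank(T) ≤ 1.
Equivalently every frontal slice T[:,:,k] is c[k] times the rank-1 matrix [1, 3] ⊗ [3, -2]. So T has rank 1 (it is nonzero).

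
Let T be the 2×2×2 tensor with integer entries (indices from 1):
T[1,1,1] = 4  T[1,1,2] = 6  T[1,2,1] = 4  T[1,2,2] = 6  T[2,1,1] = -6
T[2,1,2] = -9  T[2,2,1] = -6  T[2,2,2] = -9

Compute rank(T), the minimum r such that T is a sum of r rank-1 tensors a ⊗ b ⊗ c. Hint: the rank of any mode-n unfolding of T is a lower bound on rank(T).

1

Lower bound: T ≠ 0 (e.g. T[1,1,1] = 4), so rank(T) ≥ 1.
Upper bound: the mode-1 fibre T[:,1,1] = [4, -6] gives a = [2, -3] (primitive direction); the mode-2 fibre T[1,:,1] = [4, 4] gives b = [1, 1]; then c[k] = T[1,1,k] / (a[1]·b[1]) = [4, 6] / 2 = [2, 3].
Expanding [2, -3] ⊗ [1, 1] ⊗ [2, 3] reproduces all 8 entries of T, so T = [2, -3] ⊗ [1, 1] ⊗ [2, 3] and rank(T) ≤ 1.
These bounds meet, so rank(T) = 1.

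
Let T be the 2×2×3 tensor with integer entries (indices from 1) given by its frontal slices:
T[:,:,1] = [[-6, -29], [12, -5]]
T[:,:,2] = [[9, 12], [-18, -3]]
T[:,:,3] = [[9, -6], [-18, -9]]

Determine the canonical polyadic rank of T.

Lower bound: the mode-2 unfolding of T (rows indexed by j, columns by (i,k) = (1,1), (1,2), (1,3), (2,1), (2,2), (2,3)) is [[-6, 9, 9, 12, -18, -18], [-29, 12, -6, -5, -3, -9]].
There the 2×2 minor on rows j ∈ {1, 2}, columns (i,k) ∈ {(1,1), (1,2)} is det [[-6, 9], [-29, 12]] = 189 ≠ 0, so this unfolding has rank ≥ 2; CP rank is at least every unfolding rank, so rank(T) ≥ 2. (This is only a lower bound: in general the CP rank may exceed every unfolding rank, so we still need to exhibit 2 rank-1 terms summing to T.)
Upper bound — finding two terms. Write S_k = T[:,:,k] for the frontal slices: S₁ = [[-6, -29], [12, -5]], S₂ = [[9, 12], [-18, -3]], S₃ = [[9, -6], [-18, -9]].
If T = a₁ ⊗ b₁ ⊗ c₁ + a₂ ⊗ b₂ ⊗ c₂ then each S_k = c₁[k]·a₁b₁ᵀ + c₂[k]·a₂b₂ᵀ. S₁ and S₂ are linearly independent, so a₁b₁ᵀ and a₂b₂ᵀ must span the same plane of matrices: they are the rank-1 matrices of the form x·S₁ + y·S₂.
det(x·S₁ + y·S₂) is 378·x² − 693·xy + 189·y² = 63·(2·x − 3·y)(3·x − y), vanishing at (x:y) = (3:2) and (1:3).
M₁ = 3·S₁ + 2·S₂ = [[0, -63], [0, -21]] = (-21)·[3, 1][0, 1]ᵀ and M₂ = S₁ + 3·S₂ = [[21, 7], [-42, -14]] = 7·[1, -2][3, 1]ᵀ, so take a₁ = [3, 1], b₁ = [0, 1], a₂ = [1, -2], b₂ = [3, 1].
Each slice is an integer combination of E₁ = a₁b₁ᵀ and E₂ = a₂b₂ᵀ: S₁ = −9·E₁ − 2·E₂, S₂ = 3·E₁ + 3·E₂, S₃ = −3·E₁ + 3·E₂; reading off coefficients, c₁ = [-9, 3, -3] and c₂ = [-2, 3, 3].
Hence T = [3, 1] ⊗ [0, 1] ⊗ [-9, 3, -3] + [1, -2] ⊗ [3, 1] ⊗ [-2, 3, 3], so rank(T) ≤ 2.
These bounds meet, so rank(T) = 2.

2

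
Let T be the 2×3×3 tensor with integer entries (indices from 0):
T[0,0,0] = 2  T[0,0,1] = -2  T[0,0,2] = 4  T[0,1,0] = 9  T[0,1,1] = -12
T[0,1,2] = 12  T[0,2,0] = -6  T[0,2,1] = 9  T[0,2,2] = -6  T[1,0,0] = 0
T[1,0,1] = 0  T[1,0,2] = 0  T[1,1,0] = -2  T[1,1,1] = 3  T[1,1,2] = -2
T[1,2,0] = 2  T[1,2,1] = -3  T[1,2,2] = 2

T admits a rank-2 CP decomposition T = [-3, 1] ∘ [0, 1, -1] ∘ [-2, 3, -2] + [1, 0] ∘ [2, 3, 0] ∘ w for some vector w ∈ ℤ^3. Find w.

Subtract the known terms from T to get the rank-1 residual R = [1, 0] ∘ [2, 3, 0] ∘ w, so R[i,j,k] = a[i]·b[j]·w[k]. Pick indices with nonzero a[0]·b[0] = (1)·(2) = 2. Only the fibre through (0,0,·) is needed: R[0,0,:] = T[0,0,:] − Σₗ aₗ[0]bₗ[0]cₗ = [2, -2, 4] − (-3)·(0)·[-2, 3, -2] = [2, -2, 4]. Then w[k] = R[0,0,k] / 2 for each k, giving w = [2, -2, 4] / 2 = [1, -1, 2].

w = [1, -1, 2]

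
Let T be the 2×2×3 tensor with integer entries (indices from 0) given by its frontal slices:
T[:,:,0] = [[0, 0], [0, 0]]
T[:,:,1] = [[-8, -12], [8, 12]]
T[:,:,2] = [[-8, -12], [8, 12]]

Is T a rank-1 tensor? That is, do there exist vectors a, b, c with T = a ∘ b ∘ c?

If T = a ∘ b ∘ c then every fibre of T is a multiple of the corresponding factor, so read the factors off the fibres through the nonzero entry T[0,0,1] = -8.
The mode-1 fibre T[:,0,1] = [-8, 8] gives a = [1, -1] (primitive direction); the mode-2 fibre T[0,:,1] = [-8, -12] gives b = [2, 3]; then c[k] = T[0,0,k] / (a[0]·b[0]) = [0, -8, -8] / 2 = [0, -4, -4].
Expanding [1, -1] ∘ [2, 3] ∘ [0, -4, -4] reproduces all 12 entries of T, so T = [1, -1] ∘ [2, 3] ∘ [0, -4, -4] and rank(T) ≤ 1.
Equivalently every frontal slice T[:,:,k] is c[k] times the rank-1 matrix [1, -1] ∘ [2, 3]. So T has rank 1 (it is nonzero).

Yes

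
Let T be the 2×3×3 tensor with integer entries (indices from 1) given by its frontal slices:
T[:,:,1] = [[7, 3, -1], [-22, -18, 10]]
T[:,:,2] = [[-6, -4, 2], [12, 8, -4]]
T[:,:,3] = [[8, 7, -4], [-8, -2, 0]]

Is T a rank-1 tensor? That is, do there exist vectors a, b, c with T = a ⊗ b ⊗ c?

The mode-1 unfolding of T (rows indexed by i, columns by (j,k) = (1,1), (1,2), (1,3), (2,1), (2,2), (2,3), (3,1), (3,2), (3,3)) is [[7, -6, 8, 3, -4, 7, -1, 2, -4], [-22, 12, -8, -18, 8, -2, 10, -4, 0]].
There the 2×2 minor on rows i ∈ {1, 2}, columns (j,k) ∈ {(1,1), (1,2)} is det [[7, -6], [-22, 12]] = -48 ≠ 0, so this unfolding has rank ≥ 2; CP rank is at least every unfolding rank, so rank(T) ≥ 2.
In particular rank(T) ≥ 2 > 1, so T is not rank-1.

No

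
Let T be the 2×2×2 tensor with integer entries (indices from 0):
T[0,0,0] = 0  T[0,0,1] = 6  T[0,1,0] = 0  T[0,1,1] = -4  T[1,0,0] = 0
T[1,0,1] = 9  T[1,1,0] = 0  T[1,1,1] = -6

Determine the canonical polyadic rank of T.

Lower bound: T ≠ 0 (e.g. T[0,0,1] = 6), so rank(T) ≥ 1.
Upper bound: if T = a (x) b (x) c then every fibre of T is a multiple of the corresponding factor, so read the factors off the fibres through the nonzero entry T[0,0,1] = 6.
The mode-1 fibre T[:,0,1] = [6, 9] gives a = [2, 3] (primitive direction); the mode-2 fibre T[0,:,1] = [6, -4] gives b = [3, -2]; then c[k] = T[0,0,k] / (a[0]·b[0]) = [0, 6] / 6 = [0, 1].
Expanding [2, 3] (x) [3, -2] (x) [0, 1] reproduces all 8 entries of T, so T = [2, 3] (x) [3, -2] (x) [0, 1] and rank(T) ≤ 1.
These bounds meet, so rank(T) = 1.

1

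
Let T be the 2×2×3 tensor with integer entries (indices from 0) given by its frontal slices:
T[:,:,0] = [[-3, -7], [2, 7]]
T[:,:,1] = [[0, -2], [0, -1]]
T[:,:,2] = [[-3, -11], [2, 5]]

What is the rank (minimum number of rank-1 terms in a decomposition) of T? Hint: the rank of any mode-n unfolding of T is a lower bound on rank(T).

2

Lower bound: in the mode-3 unfolding of T (rows indexed by k, columns by (i,j)) the 2×2 minor on rows k ∈ {0, 1}, columns (i,j) ∈ {(0,0), (0,1)} is det [[-3, -7], [0, -2]] = 6 ≠ 0, so that unfolding has rank ≥ 2 and hence rank(T) ≥ 2 (CP rank is at least every unfolding rank, though it can be larger).
Upper bound: with S_k = T[:,:,k], the two rank-1 terms a₁b₁ᵀ, a₂b₂ᵀ are the rank-1 members of the pencil x·S₀ + y·S₁.
det(x·S₀ + y·S₁) is −7·x² + 7·xy = (-7)·(x − y)(x), vanishing at (x:y) = (1:1) and (0:1).
M₁ = S₀ + S₁ = [[-3, -9], [2, 6]] = −[3, -2][1, 3]ᵀ and M₂ = S₁ = [[0, -2], [0, -1]] = −[2, 1][0, 1]ᵀ, so take a₁ = [3, -2], b₁ = [1, 3], a₂ = [2, 1], b₂ = [0, 1].
Each slice is an integer combination of E₁ = a₁b₁ᵀ and E₂ = a₂b₂ᵀ: S₀ = −E₁ + E₂, S₁ = −E₂, S₂ = −E₁ − E₂; reading off coefficients, c₁ = [-1, 0, -1] and c₂ = [1, -1, -1].
Hence T = [3, -2] ∘ [1, 3] ∘ [-1, 0, -1] + [2, 1] ∘ [0, 1] ∘ [1, -1, -1], so rank(T) ≤ 2.
These bounds meet, so rank(T) = 2.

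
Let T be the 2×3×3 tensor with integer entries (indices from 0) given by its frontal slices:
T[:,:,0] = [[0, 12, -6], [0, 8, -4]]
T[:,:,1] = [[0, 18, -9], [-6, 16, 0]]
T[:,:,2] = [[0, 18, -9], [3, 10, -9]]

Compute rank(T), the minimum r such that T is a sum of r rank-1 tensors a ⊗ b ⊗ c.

2

Lower bound: the mode-3 unfolding of T (rows indexed by k, columns by (i,j) = (0,0), (0,1), (0,2), (1,0), (1,1), (1,2)) is [[0, 12, -6, 0, 8, -4], [0, 18, -9, -6, 16, 0], [0, 18, -9, 3, 10, -9]].
There the 2×2 minor on rows k ∈ {0, 1}, columns (i,j) ∈ {(0,1), (1,0)} is det [[12, 0], [18, -6]] = -72 ≠ 0, so this unfolding has rank ≥ 2; CP rank is at least every unfolding rank, so rank(T) ≥ 2. (Unfolding ranks only ever bound the CP rank from below — rank(T) can be strictly larger than all of them — so the matching upper bound has to come from an explicit 2-term decomposition.)
Upper bound — finding two terms. Write S_k = T[:,:,k] for the frontal slices: S₀ = [[0, 12, -6], [0, 8, -4]], S₁ = [[0, 18, -9], [-6, 16, 0]], S₂ = [[0, 18, -9], [3, 10, -9]].
If T = a₁ ⊗ b₁ ⊗ c₁ + a₂ ⊗ b₂ ⊗ c₂ then each S_k = c₁[k]·a₁b₁ᵀ + c₂[k]·a₂b₂ᵀ. S₀ and S₁ are linearly independent, so a₁b₁ᵀ and a₂b₂ᵀ must span the same plane of matrices: they are the rank-1 matrices of the form x·S₀ + y·S₁.
The 2×2 minor of x·S₀ + y·S₁ on rows {0,1}, columns {0,1} is 72·xy + 108·y² = 36·(2·x + 3·y)(y), vanishing at (x:y) = (3:-2) and (1:0).
M₁ = 3·S₀ − 2·S₁ = [[0, 0, 0], [12, -8, -12]] = 4·[0, 1][3, -2, -3]ᵀ and M₂ = S₀ = [[0, 12, -6], [0, 8, -4]] = 2·[3, 2][0, 2, -1]ᵀ, so take a₁ = [0, 1], b₁ = [3, -2, -3], a₂ = [3, 2], b₂ = [0, 2, -1].
Each slice is an integer combination of E₁ = a₁b₁ᵀ and E₂ = a₂b₂ᵀ: S₀ = 2·E₂, S₁ = −2·E₁ + 3·E₂, S₂ = E₁ + 3·E₂; reading off coefficients, c₁ = [0, -2, 1] and c₂ = [2, 3, 3].
Hence T = [0, 1] ⊗ [3, -2, -3] ⊗ [0, -2, 1] + [3, 2] ⊗ [0, 2, -1] ⊗ [2, 3, 3], so rank(T) ≤ 2.
These bounds meet, so rank(T) = 2.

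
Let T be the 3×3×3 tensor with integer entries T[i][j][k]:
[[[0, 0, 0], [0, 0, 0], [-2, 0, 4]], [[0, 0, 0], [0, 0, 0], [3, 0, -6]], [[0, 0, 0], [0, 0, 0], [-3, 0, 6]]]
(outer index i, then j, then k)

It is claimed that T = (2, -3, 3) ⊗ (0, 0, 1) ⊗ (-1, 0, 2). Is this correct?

Reconstruct entrywise from the claimed factors. For example, T[2,0,1] = 0 and Σₗ aₗ[2]bₗ[0]cₗ[1] = (3)·(0)·(0) = 0; checking all 27 entries, every one matches. The claim holds.

Yes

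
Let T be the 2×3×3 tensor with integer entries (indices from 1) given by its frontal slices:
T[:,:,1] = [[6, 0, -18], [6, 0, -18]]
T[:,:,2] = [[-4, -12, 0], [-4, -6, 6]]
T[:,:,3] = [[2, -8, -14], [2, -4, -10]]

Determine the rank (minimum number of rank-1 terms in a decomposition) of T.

Lower bound: the mode-3 unfolding of T (rows indexed by k, columns by (i,j) = (1,1), (1,2), (1,3), (2,1), (2,2), (2,3)) is [[6, 0, -18, 6, 0, -18], [-4, -12, 0, -4, -6, 6], [2, -8, -14, 2, -4, -10]].
There the 2×2 minor on rows k ∈ {1, 2}, columns (i,j) ∈ {(1,1), (1,2)} is det [[6, 0], [-4, -12]] = -72 ≠ 0, so this unfolding has rank ≥ 2; CP rank is at least every unfolding rank, so rank(T) ≥ 2. (This is only a lower bound: in general the CP rank may exceed every unfolding rank, so we still need to exhibit 2 rank-1 terms summing to T.)
Upper bound — finding two terms. Write S_k = T[:,:,k] for the frontal slices: S₁ = [[6, 0, -18], [6, 0, -18]], S₂ = [[-4, -12, 0], [-4, -6, 6]], S₃ = [[2, -8, -14], [2, -4, -10]].
If T = a₁ ⊗ b₁ ⊗ c₁ + a₂ ⊗ b₂ ⊗ c₂ then each S_k = c₁[k]·a₁b₁ᵀ + c₂[k]·a₂b₂ᵀ. S₁ and S₂ are linearly independent, so a₁b₁ᵀ and a₂b₂ᵀ must span the same plane of matrices: they are the rank-1 matrices of the form x·S₁ + y·S₂.
The 2×2 minor of x·S₁ + y·S₂ on rows {1,2}, columns {1,2} is 36·xy − 24·y² = 12·(3·x − 2·y)(y), vanishing at (x:y) = (2:3) and (1:0).
M₁ = 2·S₁ + 3·S₂ = [[0, -36, -36], [0, -18, -18]] = (-18)·[2, 1][0, 1, 1]ᵀ and M₂ = S₁ = [[6, 0, -18], [6, 0, -18]] = 6·[1, 1][1, 0, -3]ᵀ, so take a₁ = [2, 1], b₁ = [0, 1, 1], a₂ = [1, 1], b₂ = [1, 0, -3].
Each slice is an integer combination of E₁ = a₁b₁ᵀ and E₂ = a₂b₂ᵀ: S₁ = 6·E₂, S₂ = −6·E₁ − 4·E₂, S₃ = −4·E₁ + 2·E₂; reading off coefficients, c₁ = [0, -6, -4] and c₂ = [6, -4, 2].
Hence T = [2, 1] ⊗ [0, 1, 1] ⊗ [0, -6, -4] + [1, 1] ⊗ [1, 0, -3] ⊗ [6, -4, 2], so rank(T) ≤ 2.
These bounds meet, so rank(T) = 2.

2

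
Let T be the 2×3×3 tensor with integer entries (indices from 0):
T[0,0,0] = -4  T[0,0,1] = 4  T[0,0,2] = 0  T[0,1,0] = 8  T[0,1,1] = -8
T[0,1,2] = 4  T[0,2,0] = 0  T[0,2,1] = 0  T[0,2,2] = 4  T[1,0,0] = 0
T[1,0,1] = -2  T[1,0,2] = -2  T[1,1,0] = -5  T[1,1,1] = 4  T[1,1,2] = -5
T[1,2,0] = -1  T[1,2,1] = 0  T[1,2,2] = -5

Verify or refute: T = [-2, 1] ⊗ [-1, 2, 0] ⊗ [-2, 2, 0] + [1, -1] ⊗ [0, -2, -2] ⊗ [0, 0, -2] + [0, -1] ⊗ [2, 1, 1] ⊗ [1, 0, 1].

Reconstruct entrywise from the claimed factors. For example, T[1,2,2] = -5 and Σₗ aₗ[1]bₗ[2]cₗ[2] = (1)·(0)·(0) + (-1)·(-2)·(-2) + (-1)·(1)·(1) = -5; checking all 18 entries, every one matches. The claim holds.

Yes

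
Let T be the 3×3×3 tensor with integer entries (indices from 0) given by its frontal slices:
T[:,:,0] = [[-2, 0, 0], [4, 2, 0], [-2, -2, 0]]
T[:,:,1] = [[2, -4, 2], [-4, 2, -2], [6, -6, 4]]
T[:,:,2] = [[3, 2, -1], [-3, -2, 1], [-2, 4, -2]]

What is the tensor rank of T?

Lower bound: the mode-1 unfolding of T (rows indexed by i, columns by (j,k) = (0,0), (0,1), (0,2), (1,0), (1,1), (1,2), (2,0), (2,1), (2,2)) is [[-2, 2, 3, 0, -4, 2, 0, 2, -1], [4, -4, -3, 2, 2, -2, 0, -2, 1], [-2, 6, -2, -2, -6, 4, 0, 4, -2]].
There the 3×3 minor on rows i ∈ {0, 1, 2}, columns (j,k) ∈ {(0,0), (0,1), (0,2)} is det [[-2, 2, 3], [4, -4, -3], [-2, 6, -2]] = 24 ≠ 0, so this unfolding has rank ≥ 3; CP rank is at least every unfolding rank, so rank(T) ≥ 3. (This is only a lower bound: in general the CP rank may exceed every unfolding rank, so we still need to exhibit 3 rank-1 terms summing to T.)
Upper bound: T is a sum of 3 rank-1 terms, T = [0, 1, -1] ⊗ [1, 1, 0] ⊗ [2, -2, 0] + [1, -1, 0] ⊗ [1, 0, 0] ⊗ [-2, 0, 4] + [1, -1, 2] ⊗ [1, -2, 1] ⊗ [0, 2, -1] (written with every a and b primitive with positive leading entry and the scale carried by c; CP decompositions are not unique, and this one is verified by expanding entrywise), so rank(T) ≤ 3.
These bounds meet, so rank(T) = 3.

3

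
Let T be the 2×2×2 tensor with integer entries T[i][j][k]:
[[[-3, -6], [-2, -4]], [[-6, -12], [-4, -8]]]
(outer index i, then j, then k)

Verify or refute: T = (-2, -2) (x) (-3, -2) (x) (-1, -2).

No

Reconstruct entry (0,0,0) from the claimed factors: Σₗ aₗ[0]bₗ[0]cₗ[0] = (-2)·(-3)·(-1) = -6, but T[0,0,0] = -3. The claim is false.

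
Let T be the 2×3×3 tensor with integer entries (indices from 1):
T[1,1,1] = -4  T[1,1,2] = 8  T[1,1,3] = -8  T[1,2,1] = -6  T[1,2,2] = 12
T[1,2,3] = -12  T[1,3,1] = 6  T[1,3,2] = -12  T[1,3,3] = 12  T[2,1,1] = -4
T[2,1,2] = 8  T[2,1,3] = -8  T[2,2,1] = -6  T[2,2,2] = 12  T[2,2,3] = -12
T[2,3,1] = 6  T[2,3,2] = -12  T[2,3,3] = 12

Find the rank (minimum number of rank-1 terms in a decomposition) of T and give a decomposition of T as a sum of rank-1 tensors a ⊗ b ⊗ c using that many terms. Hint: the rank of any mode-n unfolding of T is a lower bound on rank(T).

rank(T) = 1

Lower bound: T ≠ 0 (e.g. T[1,1,1] = -4), so rank(T) ≥ 1.
Upper bound: if T = a ⊗ b ⊗ c then every fibre of T is a multiple of the corresponding factor, so read the factors off the fibres through the nonzero entry T[1,1,1] = -4.
The mode-1 fibre T[:,1,1] = [-4, -4] gives a = (1, 1) (primitive direction); the mode-2 fibre T[1,:,1] = [-4, -6, 6] gives b = (2, 3, -3); then c[k] = T[1,1,k] / (a[1]·b[1]) = [-4, 8, -8] / 2 = (-2, 4, -4).
Expanding (1, 1) ⊗ (2, 3, -3) ⊗ (-2, 4, -4) reproduces all 18 entries of T, so T = (1, 1) ⊗ (2, 3, -3) ⊗ (-2, 4, -4) and rank(T) ≤ 1.
These bounds meet, so rank(T) = 1.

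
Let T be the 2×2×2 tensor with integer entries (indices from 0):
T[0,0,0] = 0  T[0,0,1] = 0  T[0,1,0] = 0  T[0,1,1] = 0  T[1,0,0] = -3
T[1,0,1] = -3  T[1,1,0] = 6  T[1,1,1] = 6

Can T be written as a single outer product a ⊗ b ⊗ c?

If T = a ⊗ b ⊗ c then every fibre of T is a multiple of the corresponding factor, so read the factors off the fibres through the nonzero entry T[1,0,0] = -3.
The mode-1 fibre T[:,0,0] = [0, -3] gives a = (0, 1) (primitive direction); the mode-2 fibre T[1,:,0] = [-3, 6] gives b = (1, -2); then c[k] = T[1,0,k] / (a[1]·b[0]) = [-3, -3] / 1 = (-3, -3).
Expanding (0, 1) ⊗ (1, -2) ⊗ (-3, -3) reproduces all 8 entries of T, so T = (0, 1) ⊗ (1, -2) ⊗ (-3, -3) and rank(T) ≤ 1.
Equivalently every frontal slice T[:,:,k] is c[k] times the rank-1 matrix (0, 1) ⊗ (1, -2). So T has rank 1 (it is nonzero).

Yes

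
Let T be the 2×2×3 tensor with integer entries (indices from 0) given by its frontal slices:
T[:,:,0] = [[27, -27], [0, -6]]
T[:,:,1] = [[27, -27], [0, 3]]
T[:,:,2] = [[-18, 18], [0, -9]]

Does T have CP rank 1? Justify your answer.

No

The mode-1 unfolding of T (rows indexed by i, columns by (j,k) = (0,0), (0,1), (0,2), (1,0), (1,1), (1,2)) is [[27, 27, -18, -27, -27, 18], [0, 0, 0, -6, 3, -9]].
There the 2×2 minor on rows i ∈ {0, 1}, columns (j,k) ∈ {(0,0), (1,0)} is det [[27, -27], [0, -6]] = -162 ≠ 0, so this unfolding has rank ≥ 2; CP rank is at least every unfolding rank, so rank(T) ≥ 2.
In particular rank(T) ≥ 2 > 1, so T is not rank-1.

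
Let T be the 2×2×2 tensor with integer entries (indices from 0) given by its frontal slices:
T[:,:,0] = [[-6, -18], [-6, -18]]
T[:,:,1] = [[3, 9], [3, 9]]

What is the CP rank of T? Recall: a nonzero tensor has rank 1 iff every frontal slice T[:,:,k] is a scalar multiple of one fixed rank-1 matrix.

Lower bound: T ≠ 0 (e.g. T[0,0,0] = -6), so rank(T) ≥ 1.
Upper bound: the mode-1 fibre T[:,0,0] = [-6, -6] gives a = [1, 1] (primitive direction); the mode-2 fibre T[0,:,0] = [-6, -18] gives b = [1, 3]; then c[k] = T[0,0,k] / (a[0]·b[0]) = [-6, 3] / 1 = [-6, 3].
Expanding [1, 1] ⊗ [1, 3] ⊗ [-6, 3] reproduces all 8 entries of T, so T = [1, 1] ⊗ [1, 3] ⊗ [-6, 3] and rank(T) ≤ 1.
These bounds meet, so rank(T) = 1.

1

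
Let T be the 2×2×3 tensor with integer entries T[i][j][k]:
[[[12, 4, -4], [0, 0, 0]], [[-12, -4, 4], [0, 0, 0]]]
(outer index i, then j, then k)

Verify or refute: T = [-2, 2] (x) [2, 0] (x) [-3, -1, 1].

Yes

Reconstruct entrywise from the claimed factors. For example, T[0,1,2] = 0 and Σₗ aₗ[0]bₗ[1]cₗ[2] = (-2)·(0)·(1) = 0; checking all 12 entries, every one matches. The claim holds.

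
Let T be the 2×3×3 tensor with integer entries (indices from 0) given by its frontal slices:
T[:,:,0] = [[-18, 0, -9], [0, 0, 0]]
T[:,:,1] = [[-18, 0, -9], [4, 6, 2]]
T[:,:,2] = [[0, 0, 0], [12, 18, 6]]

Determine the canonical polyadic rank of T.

2

Lower bound: the mode-1 unfolding of T (rows indexed by i, columns by (j,k) = (0,0), (0,1), (0,2), (1,0), (1,1), (1,2), (2,0), (2,1), (2,2)) is [[-18, -18, 0, 0, 0, 0, -9, -9, 0], [0, 4, 12, 0, 6, 18, 0, 2, 6]].
There the 2×2 minor on rows i ∈ {0, 1}, columns (j,k) ∈ {(0,0), (0,1)} is det [[-18, -18], [0, 4]] = -72 ≠ 0, so this unfolding has rank ≥ 2; CP rank is at least every unfolding rank, so rank(T) ≥ 2. (Unfolding ranks only ever bound the CP rank from below — rank(T) can be strictly larger than all of them — so the matching upper bound has to come from an explicit 2-term decomposition.)
Upper bound — finding two terms. Write S_k = T[:,:,k] for the frontal slices: S₀ = [[-18, 0, -9], [0, 0, 0]], S₁ = [[-18, 0, -9], [4, 6, 2]], S₂ = [[0, 0, 0], [12, 18, 6]].
If T = a₁ ⊗ b₁ ⊗ c₁ + a₂ ⊗ b₂ ⊗ c₂ then each S_k = c₁[k]·a₁b₁ᵀ + c₂[k]·a₂b₂ᵀ. S₀ and S₁ are linearly independent, so a₁b₁ᵀ and a₂b₂ᵀ must span the same plane of matrices: they are the rank-1 matrices of the form x·S₀ + y·S₁.
The 2×2 minor of x·S₀ + y·S₁ on rows {0,1}, columns {0,1} is −108·xy − 108·y² = (-108)·(y)(x + y), vanishing at (x:y) = (1:0) and (1:-1).
M₁ = S₀ = [[-18, 0, -9], [0, 0, 0]] = (-9)·[1, 0][2, 0, 1]ᵀ and M₂ = S₀ − S₁ = [[0, 0, 0], [-4, -6, -2]] = (-2)·[0, 1][2, 3, 1]ᵀ, so take a₁ = [1, 0], b₁ = [2, 0, 1], a₂ = [0, 1], b₂ = [2, 3, 1].
Each slice is an integer combination of E₁ = a₁b₁ᵀ and E₂ = a₂b₂ᵀ: S₀ = −9·E₁, S₁ = −9·E₁ + 2·E₂, S₂ = 6·E₂; reading off coefficients, c₁ = [-9, -9, 0] and c₂ = [0, 2, 6].
Hence T = [1, 0] ⊗ [2, 0, 1] ⊗ [-9, -9, 0] + [0, 1] ⊗ [2, 3, 1] ⊗ [0, 2, 6], so rank(T) ≤ 2.
These bounds meet, so rank(T) = 2.
Check entry T[1,2,2] = 6: (0)·(1)·(0) + (1)·(1)·(6) = 6.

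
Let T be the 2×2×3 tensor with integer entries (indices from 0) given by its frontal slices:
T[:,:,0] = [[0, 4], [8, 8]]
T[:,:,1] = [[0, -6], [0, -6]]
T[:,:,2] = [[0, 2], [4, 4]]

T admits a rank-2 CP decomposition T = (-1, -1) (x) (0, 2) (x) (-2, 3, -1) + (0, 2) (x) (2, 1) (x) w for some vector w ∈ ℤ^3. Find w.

w = (2, 0, 1)

Subtract the known terms from T to get the rank-1 residual R = (0, 2) (x) (2, 1) (x) w, so R[i,j,k] = a[i]·b[j]·w[k]. Pick indices with nonzero a[1]·b[0] = (2)·(2) = 4. Only the fibre through (1,0,·) is needed: R[1,0,:] = T[1,0,:] − Σₗ aₗ[1]bₗ[0]cₗ = [8, 0, 4] − (-1)·(0)·(-2, 3, -1) = [8, 0, 4]. Then w[k] = R[1,0,k] / 4 for each k, giving w = [8, 0, 4] / 4 = (2, 0, 1).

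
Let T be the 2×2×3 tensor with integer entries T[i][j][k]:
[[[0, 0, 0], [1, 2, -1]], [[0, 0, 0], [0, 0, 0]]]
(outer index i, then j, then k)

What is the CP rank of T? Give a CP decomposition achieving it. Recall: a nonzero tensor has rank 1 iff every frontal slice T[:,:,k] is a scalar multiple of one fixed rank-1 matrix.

Lower bound: T ≠ 0 (e.g. T[0,1,0] = 1), so rank(T) ≥ 1.
Upper bound: the mode-1 fibre T[:,1,0] = [1, 0] gives a = [1, 0] (primitive direction); the mode-2 fibre T[0,:,0] = [0, 1] gives b = [0, 1]; then c[k] = T[0,1,k] / (a[0]·b[1]) = [1, 2, -1] / 1 = [1, 2, -1].
Expanding [1, 0] ∘ [0, 1] ∘ [1, 2, -1] reproduces all 12 entries of T, so T = [1, 0] ∘ [0, 1] ∘ [1, 2, -1] and rank(T) ≤ 1.
These bounds meet, so rank(T) = 1.

rank(T) = 1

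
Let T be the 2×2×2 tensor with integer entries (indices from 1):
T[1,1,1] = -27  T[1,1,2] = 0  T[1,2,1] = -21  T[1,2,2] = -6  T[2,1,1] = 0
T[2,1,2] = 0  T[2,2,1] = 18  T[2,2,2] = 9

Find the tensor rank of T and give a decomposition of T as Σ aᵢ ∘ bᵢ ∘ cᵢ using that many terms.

Lower bound: the mode-3 unfolding of T (rows indexed by k, columns by (i,j) = (1,1), (1,2), (2,1), (2,2)) is [[-27, -21, 0, 18], [0, -6, 0, 9]].
There the 2×2 minor on rows k ∈ {1, 2}, columns (i,j) ∈ {(1,1), (1,2)} is det [[-27, -21], [0, -6]] = 162 ≠ 0, so this unfolding has rank ≥ 2; CP rank is at least every unfolding rank, so rank(T) ≥ 2. (This is only a lower bound: in general the CP rank may exceed every unfolding rank, so we still need to exhibit 2 rank-1 terms summing to T.)
Upper bound — finding two terms. Write S_k = T[:,:,k] for the frontal slices: S₁ = [[-27, -21], [0, 18]], S₂ = [[0, -6], [0, 9]].
If T = a₁ ∘ b₁ ∘ c₁ + a₂ ∘ b₂ ∘ c₂ then each S_k = c₁[k]·a₁b₁ᵀ + c₂[k]·a₂b₂ᵀ. S₁ and S₂ are linearly independent, so a₁b₁ᵀ and a₂b₂ᵀ must span the same plane of matrices: they are the rank-1 matrices of the form x·S₁ + y·S₂.
det(x·S₁ + y·S₂) is −486·x² − 243·xy = (-243)·(2·x + y)(x), vanishing at (x:y) = (1:-2) and (0:1).
M₁ = S₁ − 2·S₂ = [[-27, -9], [0, 0]] = (-9)·[1, 0][3, 1]ᵀ and M₂ = S₂ = [[0, -6], [0, 9]] = (-3)·[2, -3][0, 1]ᵀ, so take a₁ = [1, 0], b₁ = [3, 1], a₂ = [2, -3], b₂ = [0, 1].
Each slice is an integer combination of E₁ = a₁b₁ᵀ and E₂ = a₂b₂ᵀ: S₁ = −9·E₁ − 6·E₂, S₂ = −3·E₂; reading off coefficients, c₁ = [-9, 0] and c₂ = [-6, -3].
Hence T = [1, 0] ∘ [3, 1] ∘ [-9, 0] + [2, -3] ∘ [0, 1] ∘ [-6, -3], so rank(T) ≤ 2.
These bounds meet, so rank(T) = 2.

rank(T) = 2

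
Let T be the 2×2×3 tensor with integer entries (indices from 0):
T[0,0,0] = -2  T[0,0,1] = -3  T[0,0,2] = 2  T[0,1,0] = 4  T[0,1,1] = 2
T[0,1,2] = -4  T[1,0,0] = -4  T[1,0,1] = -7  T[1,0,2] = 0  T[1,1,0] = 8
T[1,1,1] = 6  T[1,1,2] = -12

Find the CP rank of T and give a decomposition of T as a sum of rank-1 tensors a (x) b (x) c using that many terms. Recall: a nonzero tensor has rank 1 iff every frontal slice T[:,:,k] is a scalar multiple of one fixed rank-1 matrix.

Lower bound: in the mode-3 unfolding of T (rows indexed by k, columns by (i,j)) the 3×3 minor on rows k ∈ {0, 1, 2}, columns (i,j) ∈ {(0,0), (0,1), (1,0)} is det [[-2, 4, -4], [-3, 2, -7], [2, -4, 0]] = -32 ≠ 0, so that unfolding has rank ≥ 3 and hence rank(T) ≥ 3 (CP rank is at least every unfolding rank, though it can be larger).
Upper bound: T is a sum of 3 rank-1 terms, T = [0, 1] (x) [1, 1] (x) [0, -4, -4] + [1, -1] (x) [1, 2] (x) [0, -1, 0] + [1, 2] (x) [1, -2] (x) [-2, -2, 2] (written with every a and b primitive with positive leading entry and the scale carried by c; CP decompositions are not unique, and this one is verified by expanding entrywise), so rank(T) ≤ 3.
These bounds meet, so rank(T) = 3.

rank(T) = 3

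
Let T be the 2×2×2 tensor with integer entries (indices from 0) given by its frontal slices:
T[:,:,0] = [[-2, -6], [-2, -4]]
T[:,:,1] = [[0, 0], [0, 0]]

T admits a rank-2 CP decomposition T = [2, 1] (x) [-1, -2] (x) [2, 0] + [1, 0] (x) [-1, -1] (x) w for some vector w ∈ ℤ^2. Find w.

w = [-2, 0]

Subtract the known terms from T to get the rank-1 residual R = [1, 0] (x) [-1, -1] (x) w, so R[i,j,k] = a[i]·b[j]·w[k]. Pick indices with nonzero a[0]·b[0] = (1)·(-1) = -1. Only the fibre through (0,0,·) is needed: R[0,0,:] = T[0,0,:] − Σₗ aₗ[0]bₗ[0]cₗ = [-2, 0] − (2)·(-1)·[2, 0] = [2, 0]. Then w[k] = R[0,0,k] / -1 for each k, giving w = [2, 0] / -1 = [-2, 0].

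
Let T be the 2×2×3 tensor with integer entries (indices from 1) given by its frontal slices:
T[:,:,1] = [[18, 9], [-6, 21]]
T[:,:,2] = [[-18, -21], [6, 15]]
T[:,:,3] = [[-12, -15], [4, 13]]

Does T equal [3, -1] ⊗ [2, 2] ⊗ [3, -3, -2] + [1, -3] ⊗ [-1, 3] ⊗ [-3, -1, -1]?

Reconstruct entry (1,1,1) from the claimed factors: Σₗ aₗ[1]bₗ[1]cₗ[1] = (3)·(2)·(3) + (1)·(-1)·(-3) = 21, but T[1,1,1] = 18. The claim is false.

No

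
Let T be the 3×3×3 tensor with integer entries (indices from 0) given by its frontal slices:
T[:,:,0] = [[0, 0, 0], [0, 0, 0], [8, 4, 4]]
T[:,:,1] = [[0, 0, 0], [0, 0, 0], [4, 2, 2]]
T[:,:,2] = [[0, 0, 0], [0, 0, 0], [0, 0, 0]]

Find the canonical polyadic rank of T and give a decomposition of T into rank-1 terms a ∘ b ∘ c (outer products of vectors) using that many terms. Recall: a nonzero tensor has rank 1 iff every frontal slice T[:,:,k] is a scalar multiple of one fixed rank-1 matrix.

rank(T) = 1

Lower bound: T ≠ 0 (e.g. T[2,0,0] = 8), so rank(T) ≥ 1.
Upper bound: the mode-1 fibre T[:,0,0] = [0, 0, 8] gives a = [0, 0, 1] (primitive direction); the mode-2 fibre T[2,:,0] = [8, 4, 4] gives b = [2, 1, 1]; then c[k] = T[2,0,k] / (a[2]·b[0]) = [8, 4, 0] / 2 = [4, 2, 0].
Expanding [0, 0, 1] ∘ [2, 1, 1] ∘ [4, 2, 0] reproduces all 27 entries of T, so T = [0, 0, 1] ∘ [2, 1, 1] ∘ [4, 2, 0] and rank(T) ≤ 1.
These bounds meet, so rank(T) = 1.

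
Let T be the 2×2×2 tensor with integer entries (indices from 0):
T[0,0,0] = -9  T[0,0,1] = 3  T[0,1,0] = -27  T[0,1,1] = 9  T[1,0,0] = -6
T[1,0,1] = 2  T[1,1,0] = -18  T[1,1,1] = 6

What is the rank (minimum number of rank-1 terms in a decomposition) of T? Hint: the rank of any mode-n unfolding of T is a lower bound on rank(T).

1

Lower bound: T ≠ 0 (e.g. T[0,0,0] = -9), so rank(T) ≥ 1.
Upper bound: the mode-1 fibre T[:,0,0] = [-9, -6] gives a = (3, 2) (primitive direction); the mode-2 fibre T[0,:,0] = [-9, -27] gives b = (1, 3); then c[k] = T[0,0,k] / (a[0]·b[0]) = [-9, 3] / 3 = (-3, 1).
Expanding (3, 2) ∘ (1, 3) ∘ (-3, 1) reproduces all 8 entries of T, so T = (3, 2) ∘ (1, 3) ∘ (-3, 1) and rank(T) ≤ 1.
These bounds meet, so rank(T) = 1.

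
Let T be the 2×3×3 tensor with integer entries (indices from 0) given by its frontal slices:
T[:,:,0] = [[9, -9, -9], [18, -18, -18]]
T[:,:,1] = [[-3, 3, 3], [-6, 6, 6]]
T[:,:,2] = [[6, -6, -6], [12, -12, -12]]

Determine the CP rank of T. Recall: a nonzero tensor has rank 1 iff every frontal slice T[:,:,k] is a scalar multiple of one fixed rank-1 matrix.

Lower bound: T ≠ 0 (e.g. T[0,0,0] = 9), so rank(T) ≥ 1.
Upper bound: if T = a ⊗ b ⊗ c then every fibre of T is a multiple of the corresponding factor, so read the factors off the fibres through the nonzero entry T[0,0,0] = 9.
The mode-1 fibre T[:,0,0] = [9, 18] gives a = [1, 2] (primitive direction); the mode-2 fibre T[0,:,0] = [9, -9, -9] gives b = [1, -1, -1]; then c[k] = T[0,0,k] / (a[0]·b[0]) = [9, -3, 6] / 1 = [9, -3, 6].
Expanding [1, 2] ⊗ [1, -1, -1] ⊗ [9, -3, 6] reproduces all 18 entries of T, so T = [1, 2] ⊗ [1, -1, -1] ⊗ [9, -3, 6] and rank(T) ≤ 1.
These bounds meet, so rank(T) = 1.

1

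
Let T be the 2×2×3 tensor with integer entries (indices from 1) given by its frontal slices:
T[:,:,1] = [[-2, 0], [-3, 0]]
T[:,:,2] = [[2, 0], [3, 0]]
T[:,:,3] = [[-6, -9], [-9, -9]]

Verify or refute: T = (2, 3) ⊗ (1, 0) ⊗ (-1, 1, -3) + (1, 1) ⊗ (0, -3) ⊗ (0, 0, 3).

Reconstruct entrywise from the claimed factors. For example, T[1,1,1] = -2 and Σₗ aₗ[1]bₗ[1]cₗ[1] = (2)·(1)·(-1) + (1)·(0)·(0) = -2; checking all 12 entries, every one matches. The claim holds.

Yes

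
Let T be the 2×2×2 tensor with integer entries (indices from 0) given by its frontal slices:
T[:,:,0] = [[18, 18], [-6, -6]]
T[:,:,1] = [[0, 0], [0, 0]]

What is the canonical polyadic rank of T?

1

Lower bound: T ≠ 0 (e.g. T[0,0,0] = 18), so rank(T) ≥ 1.
Upper bound: if T = a ⊗ b ⊗ c then every fibre of T is a multiple of the corresponding factor, so read the factors off the fibres through the nonzero entry T[0,0,0] = 18.
The mode-1 fibre T[:,0,0] = [18, -6] gives a = [3, -1] (primitive direction); the mode-2 fibre T[0,:,0] = [18, 18] gives b = [1, 1]; then c[k] = T[0,0,k] / (a[0]·b[0]) = [18, 0] / 3 = [6, 0].
Expanding [3, -1] ⊗ [1, 1] ⊗ [6, 0] reproduces all 8 entries of T, so T = [3, -1] ⊗ [1, 1] ⊗ [6, 0] and rank(T) ≤ 1.
These bounds meet, so rank(T) = 1.
Check entry T[0,0,1] = 0: (3)·(1)·(0) = 0.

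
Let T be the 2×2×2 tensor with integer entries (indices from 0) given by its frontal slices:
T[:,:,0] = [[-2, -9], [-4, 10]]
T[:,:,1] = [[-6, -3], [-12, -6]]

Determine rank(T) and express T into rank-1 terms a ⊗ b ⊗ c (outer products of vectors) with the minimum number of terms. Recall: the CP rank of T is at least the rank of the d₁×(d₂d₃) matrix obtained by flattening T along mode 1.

Lower bound: in the mode-3 unfolding of T (rows indexed by k, columns by (i,j)) the 2×2 minor on rows k ∈ {0, 1}, columns (i,j) ∈ {(0,0), (0,1)} is det [[-2, -9], [-6, -3]] = -48 ≠ 0, so that unfolding has rank ≥ 2 and hence rank(T) ≥ 2 (CP rank is at least every unfolding rank, though it can be larger).
Upper bound: with S_k = T[:,:,k], the two rank-1 terms a₁b₁ᵀ, a₂b₂ᵀ are the rank-1 members of the pencil x·S₀ + y·S₁.
det(x·S₀ + y·S₁) is −56·x² − 168·xy = (-56)·(x + 3·y)(x), vanishing at (x:y) = (3:-1) and (0:1).
M₁ = 3·S₀ − S₁ = [[0, -24], [0, 36]] = (-12)·(2, -3)(0, 1)ᵀ and M₂ = S₁ = [[-6, -3], [-12, -6]] = (-3)·(1, 2)(2, 1)ᵀ, so take a₁ = (2, -3), b₁ = (0, 1), a₂ = (1, 2), b₂ = (2, 1).
Each slice is an integer combination of E₁ = a₁b₁ᵀ and E₂ = a₂b₂ᵀ: S₀ = −4·E₁ − E₂, S₁ = −3·E₂; reading off coefficients, c₁ = (-4, 0) and c₂ = (-1, -3).
Hence T = (2, -3) ⊗ (0, 1) ⊗ (-4, 0) + (1, 2) ⊗ (2, 1) ⊗ (-1, -3), so rank(T) ≤ 2.
These bounds meet, so rank(T) = 2.

rank(T) = 2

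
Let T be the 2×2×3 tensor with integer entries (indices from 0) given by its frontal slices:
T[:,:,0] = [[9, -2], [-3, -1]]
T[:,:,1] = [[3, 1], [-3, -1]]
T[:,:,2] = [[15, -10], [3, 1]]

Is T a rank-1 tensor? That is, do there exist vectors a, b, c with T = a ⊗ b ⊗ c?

The mode-1 unfolding of T (rows indexed by i, columns by (j,k) = (0,0), (0,1), (0,2), (1,0), (1,1), (1,2)) is [[9, 3, 15, -2, 1, -10], [-3, -3, 3, -1, -1, 1]].
There the 2×2 minor on rows i ∈ {0, 1}, columns (j,k) ∈ {(0,0), (0,1)} is det [[9, 3], [-3, -3]] = -18 ≠ 0, so this unfolding has rank ≥ 2; CP rank is at least every unfolding rank, so rank(T) ≥ 2.
In particular rank(T) ≥ 2 > 1, so T is not rank-1.

No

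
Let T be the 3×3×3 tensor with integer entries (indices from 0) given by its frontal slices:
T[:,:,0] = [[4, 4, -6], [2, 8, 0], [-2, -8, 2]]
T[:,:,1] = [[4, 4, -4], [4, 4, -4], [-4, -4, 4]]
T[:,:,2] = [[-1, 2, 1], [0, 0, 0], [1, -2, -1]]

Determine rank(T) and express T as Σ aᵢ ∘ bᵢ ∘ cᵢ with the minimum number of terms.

Lower bound: in the mode-3 unfolding of T (rows indexed by k, columns by (i,j)) the 3×3 minor on rows k ∈ {0, 1, 2}, columns (i,j) ∈ {(0,0), (0,1), (0,2)} is det [[4, 4, -6], [4, 4, -4], [-1, 2, 1]] = -24 ≠ 0, so that unfolding has rank ≥ 3 and hence rank(T) ≥ 3 (CP rank is at least every unfolding rank, though it can be larger).
Upper bound: T is a sum of 3 rank-1 terms, T = (1, -1, 0) ∘ (1, -2, -2) ∘ (2, 0, 0) + (1, 0, -1) ∘ (1, -2, -1) ∘ (-2, 0, -1) + (1, 1, -1) ∘ (1, 1, -1) ∘ (4, 4, 0) (written with every a and b primitive with positive leading entry and the scale carried by c; CP decompositions are not unique, and this one is verified by expanding entrywise), so rank(T) ≤ 3.
These bounds meet, so rank(T) = 3.

rank(T) = 3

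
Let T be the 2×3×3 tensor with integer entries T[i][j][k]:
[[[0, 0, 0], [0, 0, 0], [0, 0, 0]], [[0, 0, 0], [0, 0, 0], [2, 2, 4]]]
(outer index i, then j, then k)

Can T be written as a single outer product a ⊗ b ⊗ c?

Yes

The mode-1 fibre T[:,2,0] = [0, 2] gives a = [0, 1] (primitive direction); the mode-2 fibre T[1,:,0] = [0, 0, 2] gives b = [0, 0, 1]; then c[k] = T[1,2,k] / (a[1]·b[2]) = [2, 2, 4] / 1 = [2, 2, 4].
Expanding [0, 1] ⊗ [0, 0, 1] ⊗ [2, 2, 4] reproduces all 18 entries of T, so T = [0, 1] ⊗ [0, 0, 1] ⊗ [2, 2, 4] and rank(T) ≤ 1.
Equivalently every frontal slice T[:,:,k] is c[k] times the rank-1 matrix [0, 1] ⊗ [0, 0, 1]. So T has rank 1 (it is nonzero).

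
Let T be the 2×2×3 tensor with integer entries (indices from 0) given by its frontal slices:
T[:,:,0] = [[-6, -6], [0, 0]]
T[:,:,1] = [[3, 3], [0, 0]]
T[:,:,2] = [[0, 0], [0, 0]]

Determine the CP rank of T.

1

Lower bound: T ≠ 0 (e.g. T[0,0,0] = -6), so rank(T) ≥ 1.
Upper bound: if T = a ∘ b ∘ c then every fibre of T is a multiple of the corresponding factor, so read the factors off the fibres through the nonzero entry T[0,0,0] = -6.
The mode-1 fibre T[:,0,0] = [-6, 0] gives a = (1, 0) (primitive direction); the mode-2 fibre T[0,:,0] = [-6, -6] gives b = (1, 1); then c[k] = T[0,0,k] / (a[0]·b[0]) = [-6, 3, 0] / 1 = (-6, 3, 0).
Expanding (1, 0) ∘ (1, 1) ∘ (-6, 3, 0) reproduces all 12 entries of T, so T = (1, 0) ∘ (1, 1) ∘ (-6, 3, 0) and rank(T) ≤ 1.
These bounds meet, so rank(T) = 1.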